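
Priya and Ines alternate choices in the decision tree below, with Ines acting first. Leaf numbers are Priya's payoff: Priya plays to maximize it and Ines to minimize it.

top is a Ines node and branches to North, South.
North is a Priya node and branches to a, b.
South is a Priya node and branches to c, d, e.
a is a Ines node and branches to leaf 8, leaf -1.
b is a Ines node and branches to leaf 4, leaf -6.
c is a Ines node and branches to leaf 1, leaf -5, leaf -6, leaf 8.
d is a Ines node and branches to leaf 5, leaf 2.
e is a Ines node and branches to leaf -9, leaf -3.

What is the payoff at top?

-1

a (Ines): min(8, -1) = -1
b (Ines): min(4, -6) = -6
North (Priya): max(-1, -6) = -1
c (Ines): min(1, -5, -6, 8) = -6
d (Ines): min(5, 2) = 2
e (Ines): min(-9, -3) = -9
South (Priya): max(-6, 2, -9) = 2
top (Ines): min(-1, 2) = -1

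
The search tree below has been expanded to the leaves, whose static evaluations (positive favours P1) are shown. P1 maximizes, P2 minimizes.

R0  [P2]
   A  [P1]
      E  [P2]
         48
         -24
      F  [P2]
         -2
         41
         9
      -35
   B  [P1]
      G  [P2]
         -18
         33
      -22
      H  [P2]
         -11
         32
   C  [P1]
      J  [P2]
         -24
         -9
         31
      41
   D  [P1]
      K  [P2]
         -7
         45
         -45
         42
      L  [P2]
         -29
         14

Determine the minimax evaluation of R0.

-29

E (P2): min(48, -24) = -24
F (P2): min(-2, 41, 9) = -2
A (P1): max(-24, -2, -35) = -2
G (P2): min(-18, 33) = -18
H (P2): min(-11, 32) = -11
B (P1): max(-18, -22, -11) = -11
J (P2): min(-24, -9, 31) = -24
C (P1): max(-24, 41) = 41
K (P2): min(-7, 45, -45, 42) = -45
L (P2): min(-29, 14) = -29
D (P1): max(-45, -29) = -29
R0 (P2): min(-2, -11, 41, -29) = -29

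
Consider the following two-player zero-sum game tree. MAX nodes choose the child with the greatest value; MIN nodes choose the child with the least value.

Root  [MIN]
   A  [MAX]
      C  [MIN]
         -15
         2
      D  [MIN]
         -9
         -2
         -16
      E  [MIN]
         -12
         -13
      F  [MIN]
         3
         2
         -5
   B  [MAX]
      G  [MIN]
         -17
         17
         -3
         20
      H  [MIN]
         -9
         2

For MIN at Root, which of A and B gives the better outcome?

C (MIN): min(-15, 2) = -15
D (MIN): min(-9, -2, -16) = -16
E (MIN): min(-12, -13) = -13
F (MIN): min(3, 2, -5) = -5
A (MAX): max(-15, -16, -13, -5) = -5
G (MIN): min(-17, 17, -3, 20) = -17
H (MIN): min(-9, 2) = -9
B (MAX): max(-17, -9) = -9
MIN prefers the lower value; A=-5, B=-9. B is better since -9 < -5.

B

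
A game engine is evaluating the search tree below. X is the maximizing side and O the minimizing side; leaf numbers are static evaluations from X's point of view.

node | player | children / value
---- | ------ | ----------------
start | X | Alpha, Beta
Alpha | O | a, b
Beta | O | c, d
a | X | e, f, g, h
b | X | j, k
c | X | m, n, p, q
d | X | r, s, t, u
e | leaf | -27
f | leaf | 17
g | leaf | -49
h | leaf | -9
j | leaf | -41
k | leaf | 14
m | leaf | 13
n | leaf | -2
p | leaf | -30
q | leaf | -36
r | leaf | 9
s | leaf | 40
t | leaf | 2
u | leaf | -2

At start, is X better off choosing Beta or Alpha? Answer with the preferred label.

c (X): max(13, -2, -30, -36) = 13
d (X): max(9, 40, 2, -2) = 40
Beta (O): min(13, 40) = 13
a (X): max(-27, 17, -49, -9) = 17
b (X): max(-41, 14) = 14
Alpha (O): min(17, 14) = 14
X prefers the higher value; Beta=13, Alpha=14. Alpha is better since 14 > 13.

Alpha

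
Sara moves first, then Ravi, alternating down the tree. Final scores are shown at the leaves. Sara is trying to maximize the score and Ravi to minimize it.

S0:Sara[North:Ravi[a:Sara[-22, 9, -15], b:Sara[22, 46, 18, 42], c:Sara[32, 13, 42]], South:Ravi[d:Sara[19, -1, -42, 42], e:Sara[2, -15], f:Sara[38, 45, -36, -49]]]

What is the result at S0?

9

a (Sara): max(-22, 9, -15) = 9
b (Sara): max(22, 46, 18, 42) = 46
c (Sara): max(32, 13, 42) = 42
North (Ravi): min(9, 46, 42) = 9
d (Sara): max(19, -1, -42, 42) = 42
e (Sara): max(2, -15) = 2
f (Sara): max(38, 45, -36, -49) = 45
South (Ravi): min(42, 2, 45) = 2
S0 (Sara): max(9, 2) = 9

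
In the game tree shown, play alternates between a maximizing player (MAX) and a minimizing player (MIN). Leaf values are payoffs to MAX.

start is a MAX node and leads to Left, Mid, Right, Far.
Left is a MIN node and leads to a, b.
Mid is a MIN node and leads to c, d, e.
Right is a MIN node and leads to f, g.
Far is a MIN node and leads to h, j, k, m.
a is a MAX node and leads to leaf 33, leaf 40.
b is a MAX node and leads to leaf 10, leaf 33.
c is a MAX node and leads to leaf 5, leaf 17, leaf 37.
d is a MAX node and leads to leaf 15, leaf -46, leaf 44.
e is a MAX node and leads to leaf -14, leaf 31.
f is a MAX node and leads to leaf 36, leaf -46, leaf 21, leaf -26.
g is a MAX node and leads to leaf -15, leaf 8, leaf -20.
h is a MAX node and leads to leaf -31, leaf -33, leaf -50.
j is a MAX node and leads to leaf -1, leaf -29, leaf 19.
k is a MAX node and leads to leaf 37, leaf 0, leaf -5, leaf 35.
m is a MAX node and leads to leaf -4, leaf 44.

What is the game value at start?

a (MAX): max(33, 40) = 40
b (MAX): max(10, 33) = 33
Left (MIN): min(40, 33) = 33
c (MAX): max(5, 17, 37) = 37
d (MAX): max(15, -46, 44) = 44
e (MAX): max(-14, 31) = 31
Mid (MIN): min(37, 44, 31) = 31
f (MAX): max(36, -46, 21, -26) = 36
g (MAX): max(-15, 8, -20) = 8
Right (MIN): min(36, 8) = 8
h (MAX): max(-31, -33, -50) = -31
j (MAX): max(-1, -29, 19) = 19
k (MAX): max(37, 0, -5, 35) = 37
m (MAX): max(-4, 44) = 44
Far (MIN): min(-31, 19, 37, 44) = -31
start (MAX): max(33, 31, 8, -31) = 33

33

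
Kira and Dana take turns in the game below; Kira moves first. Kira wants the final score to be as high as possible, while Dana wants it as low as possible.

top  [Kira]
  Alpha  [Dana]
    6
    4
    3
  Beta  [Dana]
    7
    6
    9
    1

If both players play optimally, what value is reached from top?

Alpha (Dana): min(6, 4, 3) = 3
Beta (Dana): min(7, 6, 9, 1) = 1
top (Kira): max(3, 1) = 3

3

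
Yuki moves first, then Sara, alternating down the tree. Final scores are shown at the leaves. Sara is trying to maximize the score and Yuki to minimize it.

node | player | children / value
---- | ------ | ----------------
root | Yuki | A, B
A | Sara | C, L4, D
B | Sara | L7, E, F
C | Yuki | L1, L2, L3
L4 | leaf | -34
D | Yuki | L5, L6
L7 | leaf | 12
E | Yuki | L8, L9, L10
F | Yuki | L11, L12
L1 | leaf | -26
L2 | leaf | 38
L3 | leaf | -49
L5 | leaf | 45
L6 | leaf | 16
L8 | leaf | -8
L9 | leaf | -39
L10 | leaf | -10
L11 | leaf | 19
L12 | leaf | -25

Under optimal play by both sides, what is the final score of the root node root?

12

C (Yuki): min(-26, 38, -49) = -49
D (Yuki): min(45, 16) = 16
A (Sara): max(-49, -34, 16) = 16
E (Yuki): min(-8, -39, -10) = -39
F (Yuki): min(19, -25) = -25
B (Sara): max(12, -39, -25) = 12
root (Yuki): min(16, 12) = 12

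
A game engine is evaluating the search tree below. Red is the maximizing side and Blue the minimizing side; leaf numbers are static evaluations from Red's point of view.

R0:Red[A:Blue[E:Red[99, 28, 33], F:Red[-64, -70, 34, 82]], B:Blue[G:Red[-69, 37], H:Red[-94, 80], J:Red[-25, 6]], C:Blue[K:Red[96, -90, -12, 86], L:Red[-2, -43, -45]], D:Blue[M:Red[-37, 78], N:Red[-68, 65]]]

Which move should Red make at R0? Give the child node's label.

A

E (Red): max(99, 28, 33) = 99
F (Red): max(-64, -70, 34, 82) = 82
A (Blue): min(99, 82) = 82
G (Red): max(-69, 37) = 37
H (Red): max(-94, 80) = 80
J (Red): max(-25, 6) = 6
B (Blue): min(37, 80, 6) = 6
K (Red): max(96, -90, -12, 86) = 96
L (Red): max(-2, -43, -45) = -2
C (Blue): min(96, -2) = -2
M (Red): max(-37, 78) = 78
N (Red): max(-68, 65) = 65
D (Blue): min(78, 65) = 65
R0 (Red): max(82, 6, -2, 65) = 82
Red at R0 wants the highest of {A=82, B=6, C=-2, D=65}, so chooses A.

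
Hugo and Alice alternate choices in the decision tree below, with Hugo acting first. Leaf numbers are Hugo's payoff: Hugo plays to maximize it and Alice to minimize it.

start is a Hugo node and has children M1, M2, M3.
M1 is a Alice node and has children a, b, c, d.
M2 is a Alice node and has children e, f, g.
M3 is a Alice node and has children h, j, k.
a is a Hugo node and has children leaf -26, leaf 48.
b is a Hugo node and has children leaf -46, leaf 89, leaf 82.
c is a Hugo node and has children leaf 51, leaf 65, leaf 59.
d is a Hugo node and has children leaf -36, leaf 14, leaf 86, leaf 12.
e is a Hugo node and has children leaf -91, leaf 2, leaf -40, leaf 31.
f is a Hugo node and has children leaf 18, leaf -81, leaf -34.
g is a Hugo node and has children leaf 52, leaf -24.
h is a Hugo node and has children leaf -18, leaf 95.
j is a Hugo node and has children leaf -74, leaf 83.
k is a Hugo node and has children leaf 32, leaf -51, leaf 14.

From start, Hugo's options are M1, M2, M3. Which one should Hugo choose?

M1

a (Hugo): max(-26, 48) = 48
b (Hugo): max(-46, 89, 82) = 89
c (Hugo): max(51, 65, 59) = 65
d (Hugo): max(-36, 14, 86, 12) = 86
M1 (Alice): min(48, 89, 65, 86) = 48
e (Hugo): max(-91, 2, -40, 31) = 31
f (Hugo): max(18, -81, -34) = 18
g (Hugo): max(52, -24) = 52
M2 (Alice): min(31, 18, 52) = 18
h (Hugo): max(-18, 95) = 95
j (Hugo): max(-74, 83) = 83
k (Hugo): max(32, -51, 14) = 32
M3 (Alice): min(95, 83, 32) = 32
start (Hugo): max(48, 18, 32) = 48
Hugo at start wants the highest of {M1=48, M2=18, M3=32}, so chooses M1.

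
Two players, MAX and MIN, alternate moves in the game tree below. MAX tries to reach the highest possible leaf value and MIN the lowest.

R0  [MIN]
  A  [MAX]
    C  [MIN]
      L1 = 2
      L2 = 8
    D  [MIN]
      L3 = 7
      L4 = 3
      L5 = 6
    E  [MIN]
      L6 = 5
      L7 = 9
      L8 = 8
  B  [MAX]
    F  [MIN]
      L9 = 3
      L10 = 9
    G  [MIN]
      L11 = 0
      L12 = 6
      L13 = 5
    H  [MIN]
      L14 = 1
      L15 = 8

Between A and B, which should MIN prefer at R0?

C (MIN): min(2, 8) = 2
D (MIN): min(7, 3, 6) = 3
E (MIN): min(5, 9, 8) = 5
A (MAX): max(2, 3, 5) = 5
F (MIN): min(3, 9) = 3
G (MIN): min(0, 6, 5) = 0
H (MIN): min(1, 8) = 1
B (MAX): max(3, 0, 1) = 3
MIN prefers the lower value; A=5, B=3. B is better since 3 < 5.

B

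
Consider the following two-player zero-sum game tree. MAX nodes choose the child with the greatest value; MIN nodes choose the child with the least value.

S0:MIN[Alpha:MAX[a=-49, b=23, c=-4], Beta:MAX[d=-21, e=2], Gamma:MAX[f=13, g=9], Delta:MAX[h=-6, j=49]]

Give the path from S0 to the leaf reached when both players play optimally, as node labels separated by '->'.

S0 -> Beta -> e

Alpha (MAX): max(-49, 23, -4) = 23
Beta (MAX): max(-21, 2) = 2
Gamma (MAX): max(13, 9) = 13
Delta (MAX): max(-6, 49) = 49
S0 (MIN): min(23, 2, 13, 49) = 2
At S0, MIN picks Beta (lowest: 2).
At Beta, MAX picks e (highest: 2).
Terminal value 2.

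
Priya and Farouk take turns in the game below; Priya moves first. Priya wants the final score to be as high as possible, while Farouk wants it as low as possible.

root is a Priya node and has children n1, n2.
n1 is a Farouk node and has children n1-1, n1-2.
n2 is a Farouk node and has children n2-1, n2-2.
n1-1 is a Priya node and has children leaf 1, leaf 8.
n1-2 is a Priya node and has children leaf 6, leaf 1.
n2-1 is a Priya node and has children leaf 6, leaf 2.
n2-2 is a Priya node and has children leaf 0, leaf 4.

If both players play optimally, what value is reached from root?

6

n1-1 (Priya): max(1, 8) = 8
n1-2 (Priya): max(6, 1) = 6
n1 (Farouk): min(8, 6) = 6
n2-1 (Priya): max(6, 2) = 6
n2-2 (Priya): max(0, 4) = 4
n2 (Farouk): min(6, 4) = 4
root (Priya): max(6, 4) = 6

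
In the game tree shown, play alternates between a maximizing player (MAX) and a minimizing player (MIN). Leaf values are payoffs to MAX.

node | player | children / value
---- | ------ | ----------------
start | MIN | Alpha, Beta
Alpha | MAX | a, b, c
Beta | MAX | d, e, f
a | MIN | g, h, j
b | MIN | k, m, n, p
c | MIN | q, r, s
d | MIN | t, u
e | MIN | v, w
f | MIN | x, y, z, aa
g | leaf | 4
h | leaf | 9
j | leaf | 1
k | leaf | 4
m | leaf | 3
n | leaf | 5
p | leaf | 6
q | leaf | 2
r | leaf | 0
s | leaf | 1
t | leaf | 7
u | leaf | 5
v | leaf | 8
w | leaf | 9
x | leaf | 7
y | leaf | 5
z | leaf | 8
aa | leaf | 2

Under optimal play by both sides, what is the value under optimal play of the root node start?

a (MIN): min(4, 9, 1) = 1
b (MIN): min(4, 3, 5, 6) = 3
c (MIN): min(2, 0, 1) = 0
Alpha (MAX): max(1, 3, 0) = 3
d (MIN): min(7, 5) = 5
e (MIN): min(8, 9) = 8
f (MIN): min(7, 5, 8, 2) = 2
Beta (MAX): max(5, 8, 2) = 8
start (MIN): min(3, 8) = 3

3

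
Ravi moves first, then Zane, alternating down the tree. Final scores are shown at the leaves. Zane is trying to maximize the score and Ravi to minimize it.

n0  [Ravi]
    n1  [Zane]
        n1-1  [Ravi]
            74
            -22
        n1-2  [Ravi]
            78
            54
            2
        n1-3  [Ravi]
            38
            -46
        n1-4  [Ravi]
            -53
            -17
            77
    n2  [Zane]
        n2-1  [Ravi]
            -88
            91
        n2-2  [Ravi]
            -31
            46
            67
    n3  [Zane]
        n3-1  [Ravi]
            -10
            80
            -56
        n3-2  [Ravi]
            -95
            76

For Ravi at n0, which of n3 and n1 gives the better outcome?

n3-1 (Ravi): min(-10, 80, -56) = -56
n3-2 (Ravi): min(-95, 76) = -95
n3 (Zane): max(-56, -95) = -56
n1-1 (Ravi): min(74, -22) = -22
n1-2 (Ravi): min(78, 54, 2) = 2
n1-3 (Ravi): min(38, -46) = -46
n1-4 (Ravi): min(-53, -17, 77) = -53
n1 (Zane): max(-22, 2, -46, -53) = 2
Ravi prefers the lower value; n3=-56, n1=2. n3 is better since -56 < 2.

n3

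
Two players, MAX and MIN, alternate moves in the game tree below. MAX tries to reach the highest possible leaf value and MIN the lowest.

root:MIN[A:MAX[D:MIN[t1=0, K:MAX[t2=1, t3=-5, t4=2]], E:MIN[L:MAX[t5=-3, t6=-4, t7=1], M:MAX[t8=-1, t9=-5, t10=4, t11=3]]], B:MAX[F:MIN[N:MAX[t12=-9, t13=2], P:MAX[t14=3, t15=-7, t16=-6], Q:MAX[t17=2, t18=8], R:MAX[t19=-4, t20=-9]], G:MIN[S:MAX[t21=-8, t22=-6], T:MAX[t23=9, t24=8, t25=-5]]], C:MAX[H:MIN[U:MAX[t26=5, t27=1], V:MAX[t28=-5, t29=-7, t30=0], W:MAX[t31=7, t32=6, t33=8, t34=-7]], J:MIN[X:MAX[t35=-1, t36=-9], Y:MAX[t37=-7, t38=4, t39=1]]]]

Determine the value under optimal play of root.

K (MAX): max(1, -5, 2) = 2
D (MIN): min(0, 2) = 0
L (MAX): max(-3, -4, 1) = 1
M (MAX): max(-1, -5, 4, 3) = 4
E (MIN): min(1, 4) = 1
A (MAX): max(0, 1) = 1
N (MAX): max(-9, 2) = 2
P (MAX): max(3, -7, -6) = 3
Q (MAX): max(2, 8) = 8
R (MAX): max(-4, -9) = -4
F (MIN): min(2, 3, 8, -4) = -4
S (MAX): max(-8, -6) = -6
T (MAX): max(9, 8, -5) = 9
G (MIN): min(-6, 9) = -6
B (MAX): max(-4, -6) = -4
U (MAX): max(5, 1) = 5
V (MAX): max(-5, -7, 0) = 0
W (MAX): max(7, 6, 8, -7) = 8
H (MIN): min(5, 0, 8) = 0
X (MAX): max(-1, -9) = -1
Y (MAX): max(-7, 4, 1) = 4
J (MIN): min(-1, 4) = -1
C (MAX): max(0, -1) = 0
root (MIN): min(1, -4, 0) = -4

-4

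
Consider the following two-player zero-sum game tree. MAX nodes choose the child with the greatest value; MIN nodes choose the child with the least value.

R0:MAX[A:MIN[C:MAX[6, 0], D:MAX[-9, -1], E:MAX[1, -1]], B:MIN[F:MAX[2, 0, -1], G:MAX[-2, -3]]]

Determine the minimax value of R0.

-1

C (MAX): max(6, 0) = 6
D (MAX): max(-9, -1) = -1
E (MAX): max(1, -1) = 1
A (MIN): min(6, -1, 1) = -1
F (MAX): max(2, 0, -1) = 2
G (MAX): max(-2, -3) = -2
B (MIN): min(2, -2) = -2
R0 (MAX): max(-1, -2) = -1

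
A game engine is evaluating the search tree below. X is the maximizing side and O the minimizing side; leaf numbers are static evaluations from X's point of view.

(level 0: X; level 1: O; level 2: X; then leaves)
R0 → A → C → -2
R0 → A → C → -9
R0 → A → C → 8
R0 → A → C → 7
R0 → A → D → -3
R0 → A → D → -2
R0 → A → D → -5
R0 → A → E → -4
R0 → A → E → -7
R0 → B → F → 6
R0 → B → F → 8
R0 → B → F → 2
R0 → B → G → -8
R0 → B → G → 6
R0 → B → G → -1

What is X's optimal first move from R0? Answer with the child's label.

B

C (X): max(-2, -9, 8, 7) = 8
D (X): max(-3, -2, -5) = -2
E (X): max(-4, -7) = -4
A (O): min(8, -2, -4) = -4
F (X): max(6, 8, 2) = 8
G (X): max(-8, 6, -1) = 6
B (O): min(8, 6) = 6
R0 (X): max(-4, 6) = 6
X at R0 wants the highest of {A=-4, B=6}, so chooses B.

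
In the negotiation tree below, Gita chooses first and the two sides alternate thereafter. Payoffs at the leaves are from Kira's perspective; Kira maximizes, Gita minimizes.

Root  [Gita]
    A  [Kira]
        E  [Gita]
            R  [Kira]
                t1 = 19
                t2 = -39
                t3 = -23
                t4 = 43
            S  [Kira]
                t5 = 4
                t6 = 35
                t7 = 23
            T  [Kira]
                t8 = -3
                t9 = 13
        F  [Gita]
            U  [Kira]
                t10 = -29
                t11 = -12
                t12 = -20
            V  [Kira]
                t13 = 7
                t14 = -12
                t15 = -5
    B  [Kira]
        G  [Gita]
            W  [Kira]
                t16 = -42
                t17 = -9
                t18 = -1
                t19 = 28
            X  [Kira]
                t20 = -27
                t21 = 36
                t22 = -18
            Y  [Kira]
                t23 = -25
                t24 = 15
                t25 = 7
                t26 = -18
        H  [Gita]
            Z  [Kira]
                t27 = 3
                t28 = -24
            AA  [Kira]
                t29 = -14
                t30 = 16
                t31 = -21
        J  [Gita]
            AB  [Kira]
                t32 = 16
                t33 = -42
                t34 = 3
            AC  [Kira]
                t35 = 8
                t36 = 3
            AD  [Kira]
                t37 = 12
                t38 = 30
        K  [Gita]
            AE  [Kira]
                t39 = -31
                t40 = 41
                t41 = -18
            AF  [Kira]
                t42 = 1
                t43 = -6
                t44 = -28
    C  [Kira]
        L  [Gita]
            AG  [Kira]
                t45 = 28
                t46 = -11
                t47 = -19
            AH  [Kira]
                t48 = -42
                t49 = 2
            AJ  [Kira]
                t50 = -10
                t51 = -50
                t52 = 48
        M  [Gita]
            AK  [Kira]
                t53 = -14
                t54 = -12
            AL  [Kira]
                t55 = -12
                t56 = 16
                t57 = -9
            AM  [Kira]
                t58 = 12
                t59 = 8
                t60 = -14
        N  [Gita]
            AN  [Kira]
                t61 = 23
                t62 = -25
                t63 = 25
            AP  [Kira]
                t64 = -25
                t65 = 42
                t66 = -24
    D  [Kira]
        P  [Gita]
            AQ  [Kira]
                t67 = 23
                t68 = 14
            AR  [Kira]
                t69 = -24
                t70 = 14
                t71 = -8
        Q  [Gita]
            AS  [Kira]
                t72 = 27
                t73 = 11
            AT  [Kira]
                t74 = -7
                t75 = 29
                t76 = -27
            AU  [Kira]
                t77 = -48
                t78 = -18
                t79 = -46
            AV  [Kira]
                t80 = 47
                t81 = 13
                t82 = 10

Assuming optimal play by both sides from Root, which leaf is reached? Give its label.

R (Kira): max(19, -39, -23, 43) = 43
S (Kira): max(4, 35, 23) = 35
T (Kira): max(-3, 13) = 13
E (Gita): min(43, 35, 13) = 13
U (Kira): max(-29, -12, -20) = -12
V (Kira): max(7, -12, -5) = 7
F (Gita): min(-12, 7) = -12
A (Kira): max(13, -12) = 13
W (Kira): max(-42, -9, -1, 28) = 28
X (Kira): max(-27, 36, -18) = 36
Y (Kira): max(-25, 15, 7, -18) = 15
G (Gita): min(28, 36, 15) = 15
Z (Kira): max(3, -24) = 3
AA (Kira): max(-14, 16, -21) = 16
H (Gita): min(3, 16) = 3
AB (Kira): max(16, -42, 3) = 16
AC (Kira): max(8, 3) = 8
AD (Kira): max(12, 30) = 30
J (Gita): min(16, 8, 30) = 8
AE (Kira): max(-31, 41, -18) = 41
AF (Kira): max(1, -6, -28) = 1
K (Gita): min(41, 1) = 1
B (Kira): max(15, 3, 8, 1) = 15
AG (Kira): max(28, -11, -19) = 28
AH (Kira): max(-42, 2) = 2
AJ (Kira): max(-10, -50, 48) = 48
L (Gita): min(28, 2, 48) = 2
AK (Kira): max(-14, -12) = -12
AL (Kira): max(-12, 16, -9) = 16
AM (Kira): max(12, 8, -14) = 12
M (Gita): min(-12, 16, 12) = -12
AN (Kira): max(23, -25, 25) = 25
AP (Kira): max(-25, 42, -24) = 42
N (Gita): min(25, 42) = 25
C (Kira): max(2, -12, 25) = 25
AQ (Kira): max(23, 14) = 23
AR (Kira): max(-24, 14, -8) = 14
P (Gita): min(23, 14) = 14
AS (Kira): max(27, 11) = 27
AT (Kira): max(-7, 29, -27) = 29
AU (Kira): max(-48, -18, -46) = -18
AV (Kira): max(47, 13, 10) = 47
Q (Gita): min(27, 29, -18, 47) = -18
D (Kira): max(14, -18) = 14
Root (Gita): min(13, 15, 25, 14) = 13
At Root, Gita picks A (lowest: 13).
At A, Kira picks E (highest: 13).
At E, Gita picks T (lowest: 13).
At T, Kira picks t9 (highest: 13).
Terminal value 13.

t9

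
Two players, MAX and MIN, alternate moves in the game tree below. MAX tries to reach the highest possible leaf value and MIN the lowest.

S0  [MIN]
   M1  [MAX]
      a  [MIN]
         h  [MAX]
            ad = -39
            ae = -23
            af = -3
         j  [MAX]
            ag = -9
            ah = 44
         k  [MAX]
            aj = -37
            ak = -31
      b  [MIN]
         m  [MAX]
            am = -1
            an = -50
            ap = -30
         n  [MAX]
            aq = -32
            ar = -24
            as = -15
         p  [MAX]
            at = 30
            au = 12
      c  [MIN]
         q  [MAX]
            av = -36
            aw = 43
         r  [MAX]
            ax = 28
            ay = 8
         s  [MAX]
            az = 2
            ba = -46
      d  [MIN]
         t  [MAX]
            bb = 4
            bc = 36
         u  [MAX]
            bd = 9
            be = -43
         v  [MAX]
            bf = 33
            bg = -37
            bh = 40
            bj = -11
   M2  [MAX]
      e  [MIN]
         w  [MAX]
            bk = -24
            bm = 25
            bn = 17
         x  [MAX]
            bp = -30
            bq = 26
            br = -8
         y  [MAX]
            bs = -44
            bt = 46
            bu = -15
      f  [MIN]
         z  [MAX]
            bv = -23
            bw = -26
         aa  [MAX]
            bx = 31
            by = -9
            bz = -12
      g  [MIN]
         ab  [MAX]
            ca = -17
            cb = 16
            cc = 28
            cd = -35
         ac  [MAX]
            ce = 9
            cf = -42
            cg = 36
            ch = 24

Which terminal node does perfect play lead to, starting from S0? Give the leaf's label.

h (MAX): max(-39, -23, -3) = -3
j (MAX): max(-9, 44) = 44
k (MAX): max(-37, -31) = -31
a (MIN): min(-3, 44, -31) = -31
m (MAX): max(-1, -50, -30) = -1
n (MAX): max(-32, -24, -15) = -15
p (MAX): max(30, 12) = 30
b (MIN): min(-1, -15, 30) = -15
q (MAX): max(-36, 43) = 43
r (MAX): max(28, 8) = 28
s (MAX): max(2, -46) = 2
c (MIN): min(43, 28, 2) = 2
t (MAX): max(4, 36) = 36
u (MAX): max(9, -43) = 9
v (MAX): max(33, -37, 40, -11) = 40
d (MIN): min(36, 9, 40) = 9
M1 (MAX): max(-31, -15, 2, 9) = 9
w (MAX): max(-24, 25, 17) = 25
x (MAX): max(-30, 26, -8) = 26
y (MAX): max(-44, 46, -15) = 46
e (MIN): min(25, 26, 46) = 25
z (MAX): max(-23, -26) = -23
aa (MAX): max(31, -9, -12) = 31
f (MIN): min(-23, 31) = -23
ab (MAX): max(-17, 16, 28, -35) = 28
ac (MAX): max(9, -42, 36, 24) = 36
g (MIN): min(28, 36) = 28
M2 (MAX): max(25, -23, 28) = 28
S0 (MIN): min(9, 28) = 9
At S0, MIN picks M1 (lowest: 9).
At M1, MAX picks d (highest: 9).
At d, MIN picks u (lowest: 9).
At u, MAX picks bd (highest: 9).
Terminal value 9.

bd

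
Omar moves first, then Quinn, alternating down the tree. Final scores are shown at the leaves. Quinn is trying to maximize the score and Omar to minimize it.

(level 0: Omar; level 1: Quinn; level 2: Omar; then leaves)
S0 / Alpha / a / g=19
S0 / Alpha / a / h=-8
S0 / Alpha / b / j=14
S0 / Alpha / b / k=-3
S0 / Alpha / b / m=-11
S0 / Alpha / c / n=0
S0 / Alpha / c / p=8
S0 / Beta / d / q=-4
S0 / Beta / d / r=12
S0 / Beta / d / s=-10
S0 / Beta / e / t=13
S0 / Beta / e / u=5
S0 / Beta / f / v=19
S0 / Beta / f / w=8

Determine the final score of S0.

0

a (Omar): min(19, -8) = -8
b (Omar): min(14, -3, -11) = -11
c (Omar): min(0, 8) = 0
Alpha (Quinn): max(-8, -11, 0) = 0
d (Omar): min(-4, 12, -10) = -10
e (Omar): min(13, 5) = 5
f (Omar): min(19, 8) = 8
Beta (Quinn): max(-10, 5, 8) = 8
S0 (Omar): min(0, 8) = 0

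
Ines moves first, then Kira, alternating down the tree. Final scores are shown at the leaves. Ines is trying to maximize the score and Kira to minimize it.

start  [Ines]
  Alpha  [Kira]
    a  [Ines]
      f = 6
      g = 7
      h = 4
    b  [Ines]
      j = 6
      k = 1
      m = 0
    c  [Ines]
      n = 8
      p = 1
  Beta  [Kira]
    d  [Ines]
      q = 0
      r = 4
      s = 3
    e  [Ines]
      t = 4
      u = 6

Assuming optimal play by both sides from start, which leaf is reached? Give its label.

j

a (Ines): max(6, 7, 4) = 7
b (Ines): max(6, 1, 0) = 6
c (Ines): max(8, 1) = 8
Alpha (Kira): min(7, 6, 8) = 6
d (Ines): max(0, 4, 3) = 4
e (Ines): max(4, 6) = 6
Beta (Kira): min(4, 6) = 4
start (Ines): max(6, 4) = 6
At start, Ines picks Alpha (highest: 6).
At Alpha, Kira picks b (lowest: 6).
At b, Ines picks j (highest: 6).
Terminal value 6.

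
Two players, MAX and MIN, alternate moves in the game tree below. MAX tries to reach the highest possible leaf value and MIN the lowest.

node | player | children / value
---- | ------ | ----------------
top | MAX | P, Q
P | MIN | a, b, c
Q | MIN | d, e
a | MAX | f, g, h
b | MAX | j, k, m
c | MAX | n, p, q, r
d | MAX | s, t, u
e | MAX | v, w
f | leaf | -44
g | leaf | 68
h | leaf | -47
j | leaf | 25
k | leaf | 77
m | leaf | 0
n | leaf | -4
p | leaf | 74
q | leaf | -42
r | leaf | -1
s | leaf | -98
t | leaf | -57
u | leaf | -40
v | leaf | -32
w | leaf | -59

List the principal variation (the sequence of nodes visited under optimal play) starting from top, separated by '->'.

top -> P -> a -> g

a (MAX): max(-44, 68, -47) = 68
b (MAX): max(25, 77, 0) = 77
c (MAX): max(-4, 74, -42, -1) = 74
P (MIN): min(68, 77, 74) = 68
d (MAX): max(-98, -57, -40) = -40
e (MAX): max(-32, -59) = -32
Q (MIN): min(-40, -32) = -40
top (MAX): max(68, -40) = 68
At top, MAX picks P (highest: 68).
At P, MIN picks a (lowest: 68).
At a, MAX picks g (highest: 68).
Terminal value 68.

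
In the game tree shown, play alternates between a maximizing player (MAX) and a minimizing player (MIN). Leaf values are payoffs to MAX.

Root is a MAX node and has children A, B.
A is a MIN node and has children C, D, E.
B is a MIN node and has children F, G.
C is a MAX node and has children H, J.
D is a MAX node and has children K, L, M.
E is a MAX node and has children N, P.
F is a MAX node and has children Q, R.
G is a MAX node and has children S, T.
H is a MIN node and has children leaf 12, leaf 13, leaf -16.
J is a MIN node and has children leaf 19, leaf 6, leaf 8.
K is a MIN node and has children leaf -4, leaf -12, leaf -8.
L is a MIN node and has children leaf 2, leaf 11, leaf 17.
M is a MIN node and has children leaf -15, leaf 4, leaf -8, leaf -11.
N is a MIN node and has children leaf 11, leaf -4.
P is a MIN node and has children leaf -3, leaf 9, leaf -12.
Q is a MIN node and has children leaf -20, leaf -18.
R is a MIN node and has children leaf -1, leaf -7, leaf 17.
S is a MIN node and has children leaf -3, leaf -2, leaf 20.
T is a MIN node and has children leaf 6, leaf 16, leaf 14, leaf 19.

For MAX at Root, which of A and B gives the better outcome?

H (MIN): min(12, 13, -16) = -16
J (MIN): min(19, 6, 8) = 6
C (MAX): max(-16, 6) = 6
K (MIN): min(-4, -12, -8) = -12
L (MIN): min(2, 11, 17) = 2
M (MIN): min(-15, 4, -8, -11) = -15
D (MAX): max(-12, 2, -15) = 2
N (MIN): min(11, -4) = -4
P (MIN): min(-3, 9, -12) = -12
E (MAX): max(-4, -12) = -4
A (MIN): min(6, 2, -4) = -4
Q (MIN): min(-20, -18) = -20
R (MIN): min(-1, -7, 17) = -7
F (MAX): max(-20, -7) = -7
S (MIN): min(-3, -2, 20) = -3
T (MIN): min(6, 16, 14, 19) = 6
G (MAX): max(-3, 6) = 6
B (MIN): min(-7, 6) = -7
MAX prefers the higher value; A=-4, B=-7. A is better since -4 > -7.

A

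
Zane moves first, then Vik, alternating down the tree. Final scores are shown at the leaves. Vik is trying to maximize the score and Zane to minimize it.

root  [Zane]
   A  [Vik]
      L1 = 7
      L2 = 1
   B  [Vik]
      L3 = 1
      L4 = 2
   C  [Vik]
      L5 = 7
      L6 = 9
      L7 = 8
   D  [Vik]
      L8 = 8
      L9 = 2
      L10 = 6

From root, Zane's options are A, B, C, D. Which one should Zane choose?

A (Vik): max(7, 1) = 7
B (Vik): max(1, 2) = 2
C (Vik): max(7, 9, 8) = 9
D (Vik): max(8, 2, 6) = 8
root (Zane): min(7, 2, 9, 8) = 2
Zane at root wants the lowest of {A=7, B=2, C=9, D=8}, so chooses B.

B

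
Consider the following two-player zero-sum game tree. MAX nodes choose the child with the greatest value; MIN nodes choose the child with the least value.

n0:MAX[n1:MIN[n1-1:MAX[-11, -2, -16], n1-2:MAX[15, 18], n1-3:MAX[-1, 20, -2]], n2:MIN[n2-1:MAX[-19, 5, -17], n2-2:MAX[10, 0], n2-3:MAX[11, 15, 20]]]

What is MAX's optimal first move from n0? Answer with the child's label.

n1-1 (MAX): max(-11, -2, -16) = -2
n1-2 (MAX): max(15, 18) = 18
n1-3 (MAX): max(-1, 20, -2) = 20
n1 (MIN): min(-2, 18, 20) = -2
n2-1 (MAX): max(-19, 5, -17) = 5
n2-2 (MAX): max(10, 0) = 10
n2-3 (MAX): max(11, 15, 20) = 20
n2 (MIN): min(5, 10, 20) = 5
n0 (MAX): max(-2, 5) = 5
MAX at n0 wants the highest of {n1=-2, n2=5}, so chooses n2.

n2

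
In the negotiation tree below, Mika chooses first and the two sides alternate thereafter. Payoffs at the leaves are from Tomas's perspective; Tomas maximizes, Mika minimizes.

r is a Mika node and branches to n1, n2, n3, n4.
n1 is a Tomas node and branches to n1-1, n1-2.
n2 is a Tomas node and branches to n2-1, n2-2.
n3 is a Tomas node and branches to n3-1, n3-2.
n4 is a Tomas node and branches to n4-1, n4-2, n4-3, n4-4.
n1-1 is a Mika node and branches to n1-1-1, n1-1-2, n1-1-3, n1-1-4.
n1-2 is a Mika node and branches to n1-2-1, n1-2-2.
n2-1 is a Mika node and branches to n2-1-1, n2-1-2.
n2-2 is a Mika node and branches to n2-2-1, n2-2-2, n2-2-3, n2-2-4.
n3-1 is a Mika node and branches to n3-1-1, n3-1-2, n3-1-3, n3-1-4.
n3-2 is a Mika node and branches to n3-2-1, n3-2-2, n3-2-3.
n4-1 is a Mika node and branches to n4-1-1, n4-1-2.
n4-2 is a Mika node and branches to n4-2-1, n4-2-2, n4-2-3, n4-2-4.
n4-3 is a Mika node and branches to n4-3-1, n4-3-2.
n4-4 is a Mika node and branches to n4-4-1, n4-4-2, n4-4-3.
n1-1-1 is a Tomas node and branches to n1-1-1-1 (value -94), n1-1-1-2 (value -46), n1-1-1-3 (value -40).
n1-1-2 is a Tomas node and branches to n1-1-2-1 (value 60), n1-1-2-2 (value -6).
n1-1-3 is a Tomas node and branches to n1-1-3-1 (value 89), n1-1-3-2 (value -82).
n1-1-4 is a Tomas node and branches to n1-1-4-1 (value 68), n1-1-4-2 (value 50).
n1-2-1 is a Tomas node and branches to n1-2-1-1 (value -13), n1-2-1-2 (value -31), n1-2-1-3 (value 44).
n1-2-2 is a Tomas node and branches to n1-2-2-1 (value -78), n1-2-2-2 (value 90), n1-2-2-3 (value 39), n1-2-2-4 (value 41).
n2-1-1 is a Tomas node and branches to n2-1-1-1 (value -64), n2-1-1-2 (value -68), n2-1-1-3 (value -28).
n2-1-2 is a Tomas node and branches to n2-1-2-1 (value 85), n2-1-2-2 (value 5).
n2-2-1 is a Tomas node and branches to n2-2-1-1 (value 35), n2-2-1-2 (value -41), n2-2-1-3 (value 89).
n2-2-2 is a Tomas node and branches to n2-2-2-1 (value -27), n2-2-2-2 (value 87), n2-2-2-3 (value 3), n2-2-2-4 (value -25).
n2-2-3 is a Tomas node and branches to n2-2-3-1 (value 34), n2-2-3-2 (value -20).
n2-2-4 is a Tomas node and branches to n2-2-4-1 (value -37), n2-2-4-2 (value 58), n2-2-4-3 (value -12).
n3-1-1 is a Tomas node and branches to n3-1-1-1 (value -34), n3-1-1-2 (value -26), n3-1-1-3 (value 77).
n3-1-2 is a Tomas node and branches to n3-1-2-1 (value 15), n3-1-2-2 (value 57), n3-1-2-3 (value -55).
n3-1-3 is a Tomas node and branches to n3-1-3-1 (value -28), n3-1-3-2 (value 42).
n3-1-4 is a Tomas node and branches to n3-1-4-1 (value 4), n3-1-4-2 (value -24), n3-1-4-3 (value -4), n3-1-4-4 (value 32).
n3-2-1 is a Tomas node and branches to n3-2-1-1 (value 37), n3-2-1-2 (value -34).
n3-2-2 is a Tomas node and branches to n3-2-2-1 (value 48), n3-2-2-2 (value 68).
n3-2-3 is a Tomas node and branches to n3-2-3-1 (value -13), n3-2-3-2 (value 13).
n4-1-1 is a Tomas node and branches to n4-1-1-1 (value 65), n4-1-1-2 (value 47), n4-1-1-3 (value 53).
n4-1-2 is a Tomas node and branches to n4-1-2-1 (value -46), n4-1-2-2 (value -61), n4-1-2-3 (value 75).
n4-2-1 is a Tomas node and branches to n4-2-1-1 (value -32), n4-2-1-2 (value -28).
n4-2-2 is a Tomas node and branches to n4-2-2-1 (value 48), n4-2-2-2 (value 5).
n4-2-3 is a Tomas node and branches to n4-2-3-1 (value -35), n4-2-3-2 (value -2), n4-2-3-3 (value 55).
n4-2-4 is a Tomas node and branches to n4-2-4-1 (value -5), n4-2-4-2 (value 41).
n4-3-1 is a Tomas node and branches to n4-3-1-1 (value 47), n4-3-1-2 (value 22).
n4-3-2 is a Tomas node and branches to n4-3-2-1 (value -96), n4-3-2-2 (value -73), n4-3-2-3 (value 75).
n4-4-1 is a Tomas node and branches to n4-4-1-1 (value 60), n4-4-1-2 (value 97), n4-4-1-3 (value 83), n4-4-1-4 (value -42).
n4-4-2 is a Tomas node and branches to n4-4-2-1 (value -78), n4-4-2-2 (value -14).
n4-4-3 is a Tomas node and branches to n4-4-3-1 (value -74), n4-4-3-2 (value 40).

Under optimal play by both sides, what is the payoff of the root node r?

32

n1-1-1 (Tomas): max(-94, -46, -40) = -40
n1-1-2 (Tomas): max(60, -6) = 60
n1-1-3 (Tomas): max(89, -82) = 89
n1-1-4 (Tomas): max(68, 50) = 68
n1-1 (Mika): min(-40, 60, 89, 68) = -40
n1-2-1 (Tomas): max(-13, -31, 44) = 44
n1-2-2 (Tomas): max(-78, 90, 39, 41) = 90
n1-2 (Mika): min(44, 90) = 44
n1 (Tomas): max(-40, 44) = 44
n2-1-1 (Tomas): max(-64, -68, -28) = -28
n2-1-2 (Tomas): max(85, 5) = 85
n2-1 (Mika): min(-28, 85) = -28
n2-2-1 (Tomas): max(35, -41, 89) = 89
n2-2-2 (Tomas): max(-27, 87, 3, -25) = 87
n2-2-3 (Tomas): max(34, -20) = 34
n2-2-4 (Tomas): max(-37, 58, -12) = 58
n2-2 (Mika): min(89, 87, 34, 58) = 34
n2 (Tomas): max(-28, 34) = 34
n3-1-1 (Tomas): max(-34, -26, 77) = 77
n3-1-2 (Tomas): max(15, 57, -55) = 57
n3-1-3 (Tomas): max(-28, 42) = 42
n3-1-4 (Tomas): max(4, -24, -4, 32) = 32
n3-1 (Mika): min(77, 57, 42, 32) = 32
n3-2-1 (Tomas): max(37, -34) = 37
n3-2-2 (Tomas): max(48, 68) = 68
n3-2-3 (Tomas): max(-13, 13) = 13
n3-2 (Mika): min(37, 68, 13) = 13
n3 (Tomas): max(32, 13) = 32
n4-1-1 (Tomas): max(65, 47, 53) = 65
n4-1-2 (Tomas): max(-46, -61, 75) = 75
n4-1 (Mika): min(65, 75) = 65
n4-2-1 (Tomas): max(-32, -28) = -28
n4-2-2 (Tomas): max(48, 5) = 48
n4-2-3 (Tomas): max(-35, -2, 55) = 55
n4-2-4 (Tomas): max(-5, 41) = 41
n4-2 (Mika): min(-28, 48, 55, 41) = -28
n4-3-1 (Tomas): max(47, 22) = 47
n4-3-2 (Tomas): max(-96, -73, 75) = 75
n4-3 (Mika): min(47, 75) = 47
n4-4-1 (Tomas): max(60, 97, 83, -42) = 97
n4-4-2 (Tomas): max(-78, -14) = -14
n4-4-3 (Tomas): max(-74, 40) = 40
n4-4 (Mika): min(97, -14, 40) = -14
n4 (Tomas): max(65, -28, 47, -14) = 65
r (Mika): min(44, 34, 32, 65) = 32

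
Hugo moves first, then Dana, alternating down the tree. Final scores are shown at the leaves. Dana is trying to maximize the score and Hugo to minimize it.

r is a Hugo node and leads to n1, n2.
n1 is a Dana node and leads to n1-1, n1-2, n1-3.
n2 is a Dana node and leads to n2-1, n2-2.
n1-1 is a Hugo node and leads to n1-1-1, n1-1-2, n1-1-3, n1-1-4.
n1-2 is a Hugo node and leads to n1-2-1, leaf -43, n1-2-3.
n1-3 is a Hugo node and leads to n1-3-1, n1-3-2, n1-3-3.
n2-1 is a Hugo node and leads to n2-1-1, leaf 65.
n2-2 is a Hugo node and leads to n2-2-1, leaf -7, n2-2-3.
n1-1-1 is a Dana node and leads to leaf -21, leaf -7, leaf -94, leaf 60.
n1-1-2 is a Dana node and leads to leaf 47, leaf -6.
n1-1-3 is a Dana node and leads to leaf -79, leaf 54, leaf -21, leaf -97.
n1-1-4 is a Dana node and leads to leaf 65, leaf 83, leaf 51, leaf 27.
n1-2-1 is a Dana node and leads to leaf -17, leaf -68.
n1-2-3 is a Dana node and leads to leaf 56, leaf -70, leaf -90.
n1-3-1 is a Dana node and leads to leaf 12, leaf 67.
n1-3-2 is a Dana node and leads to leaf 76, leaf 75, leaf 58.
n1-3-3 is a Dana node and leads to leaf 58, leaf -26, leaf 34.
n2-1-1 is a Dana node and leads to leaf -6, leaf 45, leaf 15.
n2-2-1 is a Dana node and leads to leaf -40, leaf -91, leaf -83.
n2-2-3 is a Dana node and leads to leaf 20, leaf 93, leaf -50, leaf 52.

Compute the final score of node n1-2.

n1-2-1 (Dana): max(-17, -68) = -17
n1-2-3 (Dana): max(56, -70, -90) = 56
n1-2 (Hugo): min(-17, -43, 56) = -43

-43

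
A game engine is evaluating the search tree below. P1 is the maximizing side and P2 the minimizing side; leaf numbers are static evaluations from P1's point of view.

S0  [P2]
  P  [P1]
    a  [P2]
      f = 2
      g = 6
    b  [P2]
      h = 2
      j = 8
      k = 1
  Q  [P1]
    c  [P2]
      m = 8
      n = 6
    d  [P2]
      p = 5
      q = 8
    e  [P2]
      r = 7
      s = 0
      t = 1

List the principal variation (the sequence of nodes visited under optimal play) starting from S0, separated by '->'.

a (P2): min(2, 6) = 2
b (P2): min(2, 8, 1) = 1
P (P1): max(2, 1) = 2
c (P2): min(8, 6) = 6
d (P2): min(5, 8) = 5
e (P2): min(7, 0, 1) = 0
Q (P1): max(6, 5, 0) = 6
S0 (P2): min(2, 6) = 2
At S0, P2 picks P (lowest: 2).
At P, P1 picks a (highest: 2).
At a, P2 picks f (lowest: 2).
Terminal value 2.

S0 -> P -> a -> f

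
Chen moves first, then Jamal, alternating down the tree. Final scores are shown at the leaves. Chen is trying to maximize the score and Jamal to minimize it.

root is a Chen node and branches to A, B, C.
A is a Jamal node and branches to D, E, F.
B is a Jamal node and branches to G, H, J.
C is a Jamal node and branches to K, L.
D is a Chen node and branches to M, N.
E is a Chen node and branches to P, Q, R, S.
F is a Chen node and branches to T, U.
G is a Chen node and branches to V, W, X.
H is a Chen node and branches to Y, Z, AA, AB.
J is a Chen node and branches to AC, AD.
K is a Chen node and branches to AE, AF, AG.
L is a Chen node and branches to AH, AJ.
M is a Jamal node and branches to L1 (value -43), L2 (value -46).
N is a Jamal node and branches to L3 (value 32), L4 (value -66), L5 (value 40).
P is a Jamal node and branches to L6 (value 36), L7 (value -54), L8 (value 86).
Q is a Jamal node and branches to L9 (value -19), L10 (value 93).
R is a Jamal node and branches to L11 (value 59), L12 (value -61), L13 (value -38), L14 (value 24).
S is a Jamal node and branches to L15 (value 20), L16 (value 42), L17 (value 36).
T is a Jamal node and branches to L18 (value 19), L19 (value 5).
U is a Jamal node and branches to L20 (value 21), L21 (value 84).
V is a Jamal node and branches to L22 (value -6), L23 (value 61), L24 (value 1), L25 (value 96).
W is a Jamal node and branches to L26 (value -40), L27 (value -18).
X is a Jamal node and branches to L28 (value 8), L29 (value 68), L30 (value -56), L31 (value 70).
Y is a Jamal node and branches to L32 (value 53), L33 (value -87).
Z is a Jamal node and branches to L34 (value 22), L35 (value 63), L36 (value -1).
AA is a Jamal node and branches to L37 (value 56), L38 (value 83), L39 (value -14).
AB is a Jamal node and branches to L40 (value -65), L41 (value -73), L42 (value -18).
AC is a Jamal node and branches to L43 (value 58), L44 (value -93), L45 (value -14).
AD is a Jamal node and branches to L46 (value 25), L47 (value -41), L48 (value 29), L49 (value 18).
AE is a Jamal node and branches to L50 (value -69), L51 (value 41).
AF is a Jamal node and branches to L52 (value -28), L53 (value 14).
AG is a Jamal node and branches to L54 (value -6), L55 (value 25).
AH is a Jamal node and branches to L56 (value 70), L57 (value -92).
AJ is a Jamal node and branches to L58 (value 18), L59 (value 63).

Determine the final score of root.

M (Jamal): min(-43, -46) = -46
N (Jamal): min(32, -66, 40) = -66
D (Chen): max(-46, -66) = -46
P (Jamal): min(36, -54, 86) = -54
Q (Jamal): min(-19, 93) = -19
R (Jamal): min(59, -61, -38, 24) = -61
S (Jamal): min(20, 42, 36) = 20
E (Chen): max(-54, -19, -61, 20) = 20
T (Jamal): min(19, 5) = 5
U (Jamal): min(21, 84) = 21
F (Chen): max(5, 21) = 21
A (Jamal): min(-46, 20, 21) = -46
V (Jamal): min(-6, 61, 1, 96) = -6
W (Jamal): min(-40, -18) = -40
X (Jamal): min(8, 68, -56, 70) = -56
G (Chen): max(-6, -40, -56) = -6
Y (Jamal): min(53, -87) = -87
Z (Jamal): min(22, 63, -1) = -1
AA (Jamal): min(56, 83, -14) = -14
AB (Jamal): min(-65, -73, -18) = -73
H (Chen): max(-87, -1, -14, -73) = -1
AC (Jamal): min(58, -93, -14) = -93
AD (Jamal): min(25, -41, 29, 18) = -41
J (Chen): max(-93, -41) = -41
B (Jamal): min(-6, -1, -41) = -41
AE (Jamal): min(-69, 41) = -69
AF (Jamal): min(-28, 14) = -28
AG (Jamal): min(-6, 25) = -6
K (Chen): max(-69, -28, -6) = -6
AH (Jamal): min(70, -92) = -92
AJ (Jamal): min(18, 63) = 18
L (Chen): max(-92, 18) = 18
C (Jamal): min(-6, 18) = -6
root (Chen): max(-46, -41, -6) = -6

-6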